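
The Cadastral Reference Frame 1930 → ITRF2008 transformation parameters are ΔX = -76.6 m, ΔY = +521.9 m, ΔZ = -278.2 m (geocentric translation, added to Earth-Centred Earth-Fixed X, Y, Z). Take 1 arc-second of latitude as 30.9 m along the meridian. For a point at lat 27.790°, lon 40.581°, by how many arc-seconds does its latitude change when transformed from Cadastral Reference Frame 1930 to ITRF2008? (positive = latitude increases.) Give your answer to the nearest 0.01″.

sin φ = 0.466232, cos φ = 0.884662, sin λ = 0.650522, cos λ = 0.759487.
North component: ΔN = −sin φ cos λ·ΔX − sin φ sin λ·ΔY + cos φ·ΔZ = −(0.466232)(0.759487)(-76.6) − (0.466232)(0.650522)(521.9) + (0.884662)(-278.2) = -377.28 m.
1° of latitude spans 3600 × 30.90 = 111240 m, so Δφ = -377.28 / 111240 × 3600 = -12.210″.

Δφ = -12.21″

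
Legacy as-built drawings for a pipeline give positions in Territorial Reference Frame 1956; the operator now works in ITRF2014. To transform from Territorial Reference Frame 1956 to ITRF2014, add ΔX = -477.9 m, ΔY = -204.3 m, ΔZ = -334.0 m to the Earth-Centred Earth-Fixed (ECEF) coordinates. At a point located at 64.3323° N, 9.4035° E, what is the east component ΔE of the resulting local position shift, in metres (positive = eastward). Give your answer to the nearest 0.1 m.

The local east axis at (φ, λ) is (−sin λ, cos λ, 0), so ΔE = −sin(9.4035°)·(-477.9) + cos(9.4035°)·(-204.3) = -123.47 m.

ΔE = -123.5 m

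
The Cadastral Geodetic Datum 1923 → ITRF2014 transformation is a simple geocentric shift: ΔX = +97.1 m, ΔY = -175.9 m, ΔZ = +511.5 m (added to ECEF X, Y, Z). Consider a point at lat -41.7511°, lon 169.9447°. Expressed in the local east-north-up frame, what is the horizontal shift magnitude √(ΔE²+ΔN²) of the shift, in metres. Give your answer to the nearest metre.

At φ = -41.7511°, λ = 169.9447°: sin φ = -0.665896, cos φ = 0.746045, sin λ = 0.174599, cos λ = -0.984640.
ΔE = −sin λ·ΔX + cos λ·ΔY = −(0.174599)·(97.1) + (-0.984640)·(-175.9) = 156.24 m.
ΔN = −sin φ cos λ·ΔX − sin φ sin λ·ΔY + cos φ·ΔZ = −(-0.665896)(-0.984640)(97.1) − (-0.665896)(0.174599)(-175.9) + (0.746045)(511.5) = 297.49 m.
Horizontal magnitude = √(ΔE² + ΔN²) = √(156.24² + 297.49²) = 336.02 m.

336 m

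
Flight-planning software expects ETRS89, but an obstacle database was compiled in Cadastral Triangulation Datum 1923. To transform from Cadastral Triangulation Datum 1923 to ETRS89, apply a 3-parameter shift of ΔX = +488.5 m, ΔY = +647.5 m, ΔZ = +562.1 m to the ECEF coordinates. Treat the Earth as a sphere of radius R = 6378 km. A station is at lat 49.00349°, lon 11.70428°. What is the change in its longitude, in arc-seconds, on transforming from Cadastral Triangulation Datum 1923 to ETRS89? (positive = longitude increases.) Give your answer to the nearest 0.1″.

Δλ = 26.4″

sin φ = 0.754750, cos φ = 0.656013, sin λ = 0.202860, cos λ = 0.979208.
East component: ΔE = −sin λ·ΔX + cos λ·ΔY = −(0.202860)(488.5) + (0.979208)(647.5) = 534.94 m.
1° of latitude spans πR/180 = 111317 m; at latitude φ, 1° of longitude spans that × cos φ = 73025.5 m, so Δλ = 534.94 / 73025.5 × 3600 = 26.371″.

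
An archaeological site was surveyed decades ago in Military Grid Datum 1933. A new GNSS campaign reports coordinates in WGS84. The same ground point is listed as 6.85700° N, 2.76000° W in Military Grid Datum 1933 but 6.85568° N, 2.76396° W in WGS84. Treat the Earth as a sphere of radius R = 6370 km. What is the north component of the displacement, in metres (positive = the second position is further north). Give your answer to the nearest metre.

Δφ = 6.85568° − 6.85700° = -0.00132°; Δλ = -2.76396° − -2.76000° = -0.00396°.
1° along a meridian = πR/180 = 111177 m.
ΔN = Δφ × 111177 = -146.8 m; ΔE = Δλ × 111177 × cos(6.85700°) = -0.00396 × 111177 × 0.992847 = -437.1 m.

ΔN = -147 m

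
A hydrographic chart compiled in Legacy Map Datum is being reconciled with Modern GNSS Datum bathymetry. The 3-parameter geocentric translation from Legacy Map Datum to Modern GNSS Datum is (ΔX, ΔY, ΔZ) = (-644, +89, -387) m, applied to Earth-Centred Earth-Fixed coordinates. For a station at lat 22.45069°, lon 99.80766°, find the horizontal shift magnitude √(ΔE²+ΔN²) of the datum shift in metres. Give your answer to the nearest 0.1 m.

The local east axis at (φ, λ) is (−sin λ, cos λ, 0), so ΔE = −sin(99.80766°)·(-644) + cos(99.80766°)·89 = 619.43 m.
The local north axis is (−sin φ cos λ, −sin φ sin λ, cos φ), giving ΔN = -41.893 − 33.491 − 357.669 = -433.05 m.
Horizontal magnitude = √(ΔE² + ΔN²) = √(619.43² + (-433.05)²) = 755.79 m.

755.8 m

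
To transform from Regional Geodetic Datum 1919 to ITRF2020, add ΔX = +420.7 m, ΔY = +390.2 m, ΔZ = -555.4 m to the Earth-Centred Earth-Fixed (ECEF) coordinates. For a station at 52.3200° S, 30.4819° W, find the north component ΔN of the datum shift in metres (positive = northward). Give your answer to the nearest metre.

The local north axis is (−sin φ cos λ, −sin φ sin λ, cos φ), giving ΔN = 286.939 − 156.653 − 339.489 = -209.20 m.

ΔN = -209 m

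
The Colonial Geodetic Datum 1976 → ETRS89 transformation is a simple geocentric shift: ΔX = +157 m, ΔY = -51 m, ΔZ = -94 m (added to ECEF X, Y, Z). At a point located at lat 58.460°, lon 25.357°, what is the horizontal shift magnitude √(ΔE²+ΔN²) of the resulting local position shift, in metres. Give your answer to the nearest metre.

At φ = 58.460°, λ = 25.357°: sin φ = 0.852275, cos φ = 0.523094, sin λ = 0.428257, cos λ = 0.903657.
ΔE = −sin λ·ΔX + cos λ·ΔY = −(0.428257)·(157) + (0.903657)·(-51) = -113.32 m.
ΔN = −sin φ cos λ·ΔX − sin φ sin λ·ΔY + cos φ·ΔZ = −(0.852275)(0.903657)(157) − (0.852275)(0.428257)(-51) + (0.523094)(-94) = -151.47 m.
Horizontal magnitude = √(ΔE² + ΔN²) = √((-113.32)² + (-151.47)²) = 189.17 m.

189 m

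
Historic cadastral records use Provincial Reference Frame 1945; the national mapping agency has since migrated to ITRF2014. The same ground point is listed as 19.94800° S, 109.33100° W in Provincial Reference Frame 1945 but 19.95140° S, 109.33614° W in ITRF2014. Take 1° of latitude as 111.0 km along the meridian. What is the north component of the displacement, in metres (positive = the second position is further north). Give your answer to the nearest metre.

Δφ = -19.95140° − -19.94800° = -0.00340°; Δλ = -109.33614° − -109.33100° = -0.00514°.
ΔN = Δφ × 111000 = -377.4 m; ΔE = Δλ × 111000 × cos(-19.94800°) = -0.00514 × 111000 × 0.940003 = -536.3 m.

ΔN = -377 m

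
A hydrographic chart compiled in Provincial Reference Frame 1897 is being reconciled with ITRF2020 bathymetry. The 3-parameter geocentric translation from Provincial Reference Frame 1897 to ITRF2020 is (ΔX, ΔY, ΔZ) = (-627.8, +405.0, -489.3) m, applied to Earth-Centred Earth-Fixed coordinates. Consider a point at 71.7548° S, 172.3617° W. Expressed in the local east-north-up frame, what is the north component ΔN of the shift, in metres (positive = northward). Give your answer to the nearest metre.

The local north axis is (−sin φ cos λ, −sin φ sin λ, cos φ), giving ΔN = 590.947 − 51.126 − 153.192 = 386.63 m.

ΔN = 387 m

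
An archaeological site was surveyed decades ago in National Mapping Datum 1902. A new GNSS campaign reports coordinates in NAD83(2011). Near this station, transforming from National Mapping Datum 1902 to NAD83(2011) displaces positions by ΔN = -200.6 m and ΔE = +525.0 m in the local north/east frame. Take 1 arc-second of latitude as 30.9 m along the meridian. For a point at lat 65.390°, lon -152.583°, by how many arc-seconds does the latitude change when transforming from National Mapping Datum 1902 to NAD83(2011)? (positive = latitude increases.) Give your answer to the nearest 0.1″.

Δφ = -6.5″

1″ of latitude = 30.90 m, so Δφ = -200.6 / 30.90 = -6.492″.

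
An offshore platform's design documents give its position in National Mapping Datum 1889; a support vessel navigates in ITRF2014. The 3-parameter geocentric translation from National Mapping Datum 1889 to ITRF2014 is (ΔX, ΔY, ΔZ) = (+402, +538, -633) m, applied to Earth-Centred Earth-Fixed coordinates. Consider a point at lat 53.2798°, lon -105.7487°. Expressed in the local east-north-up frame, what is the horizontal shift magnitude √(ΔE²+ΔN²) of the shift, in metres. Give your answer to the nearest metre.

271 m

At φ = 53.2798°, λ = -105.7487°: sin φ = 0.801565, cos φ = 0.597908, sin λ = -0.962461, cos λ = -0.271419.
ΔE = −sin λ·ΔX + cos λ·ΔY = −(-0.962461)·(402) + (-0.271419)·(538) = 240.89 m.
ΔN = −sin φ cos λ·ΔX − sin φ sin λ·ΔY + cos φ·ΔZ = −(0.801565)(-0.271419)(402) − (0.801565)(-0.962461)(538) + (0.597908)(-633) = 124.04 m.
Horizontal magnitude = √(ΔE² + ΔN²) = √(240.89² + 124.04²) = 270.95 m.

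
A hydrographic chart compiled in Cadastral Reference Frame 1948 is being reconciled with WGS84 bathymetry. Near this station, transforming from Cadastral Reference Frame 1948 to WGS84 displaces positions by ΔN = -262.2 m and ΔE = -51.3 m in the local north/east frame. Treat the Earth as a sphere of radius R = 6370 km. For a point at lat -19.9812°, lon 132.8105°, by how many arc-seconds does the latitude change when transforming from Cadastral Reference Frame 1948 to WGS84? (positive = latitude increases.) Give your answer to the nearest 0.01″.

On a sphere of radius R, 1 rad of latitude = R, so Δφ = ΔN / R = -262.2 / 6370000 = -4.1162e-05 rad = -8.490″.

Δφ = -8.49″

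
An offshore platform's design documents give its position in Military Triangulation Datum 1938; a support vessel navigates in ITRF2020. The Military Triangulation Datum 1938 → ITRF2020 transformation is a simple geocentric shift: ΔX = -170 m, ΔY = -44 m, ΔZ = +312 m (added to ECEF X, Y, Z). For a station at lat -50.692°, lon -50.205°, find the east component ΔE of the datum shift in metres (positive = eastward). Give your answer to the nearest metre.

At φ = -50.692°, λ = -50.205°: sin φ = -0.773752, cos φ = 0.633489, sin λ = -0.768339, cos λ = 0.640043.
ΔE = −sin λ·ΔX + cos λ·ΔY = −(-0.768339)·(-170) + (0.640043)·(-44) = -158.78 m.

ΔE = -159 m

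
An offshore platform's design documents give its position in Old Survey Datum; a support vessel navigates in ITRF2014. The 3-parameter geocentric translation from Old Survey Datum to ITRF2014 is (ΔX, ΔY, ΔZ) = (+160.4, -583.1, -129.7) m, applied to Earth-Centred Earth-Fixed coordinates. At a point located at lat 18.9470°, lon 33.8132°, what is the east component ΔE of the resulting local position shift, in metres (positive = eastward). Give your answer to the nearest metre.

The local east axis at (φ, λ) is (−sin λ, cos λ, 0), so ΔE = −sin(33.8132°)·160.4 + cos(33.8132°)·(-583.1) = -573.73 m.

ΔE = -574 m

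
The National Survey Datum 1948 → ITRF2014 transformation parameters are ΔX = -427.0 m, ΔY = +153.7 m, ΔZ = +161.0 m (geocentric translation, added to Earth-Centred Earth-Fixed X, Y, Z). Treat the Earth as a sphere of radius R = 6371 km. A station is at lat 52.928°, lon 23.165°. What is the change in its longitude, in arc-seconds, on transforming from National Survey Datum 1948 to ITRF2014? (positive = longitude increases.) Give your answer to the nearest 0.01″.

Δλ = 16.61″

sin φ = 0.797879, cos φ = 0.602818, sin λ = 0.393380, cos λ = 0.919376.
East component: ΔE = −sin λ·ΔX + cos λ·ΔY = −(0.393380)(-427.0) + (0.919376)(153.7) = 309.28 m.
1° of latitude spans πR/180 = 111195 m; at latitude φ, 1° of longitude spans that × cos φ = 67030.3 m, so Δλ = 309.28 / 67030.3 × 3600 = 16.611″.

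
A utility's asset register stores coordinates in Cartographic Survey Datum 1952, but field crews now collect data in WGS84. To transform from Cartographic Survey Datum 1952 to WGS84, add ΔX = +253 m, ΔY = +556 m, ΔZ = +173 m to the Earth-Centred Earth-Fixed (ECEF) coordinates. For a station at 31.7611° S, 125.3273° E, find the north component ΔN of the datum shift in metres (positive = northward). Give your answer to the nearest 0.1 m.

ΔN = 308.9 m

The local north axis is (−sin φ cos λ, −sin φ sin λ, cos φ), giving ΔN = -77.007 + 238.776 + 147.093 = 308.86 m.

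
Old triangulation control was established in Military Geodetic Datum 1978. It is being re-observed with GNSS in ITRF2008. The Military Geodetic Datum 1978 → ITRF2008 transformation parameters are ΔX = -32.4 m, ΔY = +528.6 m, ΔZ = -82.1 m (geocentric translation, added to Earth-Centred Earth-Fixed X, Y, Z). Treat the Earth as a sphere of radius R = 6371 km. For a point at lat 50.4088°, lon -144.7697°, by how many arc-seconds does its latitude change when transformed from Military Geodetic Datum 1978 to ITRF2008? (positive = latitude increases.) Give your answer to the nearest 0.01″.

sin φ = 0.770611, cos φ = 0.637306, sin λ = -0.576864, cos λ = -0.816840.
North component: ΔN = −sin φ cos λ·ΔX − sin φ sin λ·ΔY + cos φ·ΔZ = −(0.770611)(-0.816840)(-32.4) − (0.770611)(-0.576864)(528.6) + (0.637306)(-82.1) = 162.27 m.
1° of latitude spans πR/180 = 111195 m, so Δφ = 162.27 / 111195 × 3600 = 5.253″.

Δφ = 5.25″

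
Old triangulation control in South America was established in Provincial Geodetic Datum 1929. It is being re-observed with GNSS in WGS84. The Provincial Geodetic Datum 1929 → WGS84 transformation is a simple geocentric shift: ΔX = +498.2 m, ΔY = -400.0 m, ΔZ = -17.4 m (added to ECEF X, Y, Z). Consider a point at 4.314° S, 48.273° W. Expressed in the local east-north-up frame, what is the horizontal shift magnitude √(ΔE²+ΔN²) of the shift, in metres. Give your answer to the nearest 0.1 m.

The local east axis at (φ, λ) is (−sin λ, cos λ, 0), so ΔE = −sin(-48.273°)·498.2 + cos(-48.273°)·(-400.0) = 105.59 m.
The local north axis is (−sin φ cos λ, −sin φ sin λ, cos φ), giving ΔN = 24.943 + 22.456 − 17.351 = 30.05 m.
Horizontal magnitude = √(ΔE² + ΔN²) = √(105.59² + 30.05²) = 109.78 m.

109.8 m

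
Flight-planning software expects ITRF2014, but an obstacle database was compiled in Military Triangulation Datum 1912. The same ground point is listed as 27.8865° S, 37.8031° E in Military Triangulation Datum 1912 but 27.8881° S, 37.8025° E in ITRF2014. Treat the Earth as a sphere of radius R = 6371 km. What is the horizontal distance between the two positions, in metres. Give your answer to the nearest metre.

Δφ = -27.8881° − -27.8865° = -0.0016°; Δλ = 37.8025° − 37.8031° = -0.0006°.
1° along a meridian = πR/180 = 111195 m.
ΔN = Δφ × 111195 = -177.9 m; ΔE = Δλ × 111195 × cos(-27.8865°) = -0.0006 × 111195 × 0.883876 = -59.0 m.
Distance = √(ΔE² + ΔN²) = √((-59.0)² + (-177.9)²) = 187.4 m.

187 m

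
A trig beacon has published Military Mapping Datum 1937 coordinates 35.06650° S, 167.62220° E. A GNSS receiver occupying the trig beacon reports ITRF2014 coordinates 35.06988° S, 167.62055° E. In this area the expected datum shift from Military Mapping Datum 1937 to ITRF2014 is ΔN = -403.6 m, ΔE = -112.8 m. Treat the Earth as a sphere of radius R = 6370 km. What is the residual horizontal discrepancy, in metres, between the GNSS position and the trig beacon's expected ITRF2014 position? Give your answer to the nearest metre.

47 m

Observed coordinate differences: Δφ = -0.00338°, Δλ = -0.00165°.
Converting to metres (1° lat = 111177 m, cos φ = 0.818486): observed ΔN = -375.8 m, observed ΔE = -150.1 m.
Subtracting the expected shift leaves a residual of -375.8 − (-403.6) = 27.8 m north and -150.1 − (-112.8) = -37.3 m east.
Residual distance = √(27.8² + (-37.3)²) = 46.6 m.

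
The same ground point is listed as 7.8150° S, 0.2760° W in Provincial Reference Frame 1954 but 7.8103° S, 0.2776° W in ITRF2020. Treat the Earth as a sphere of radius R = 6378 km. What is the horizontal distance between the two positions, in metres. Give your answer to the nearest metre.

Δφ = -7.8103° − -7.8150° = +0.0047°; Δλ = -0.2776° − -0.2760° = -0.0016°.
1° along a meridian = πR/180 = 111317 m.
ΔN = Δφ × 111317 = 523.2 m; ΔE = Δλ × 111317 × cos(-7.8150°) = -0.0016 × 111317 × 0.990712 = -176.5 m.
Distance = √(ΔE² + ΔN²) = √((-176.5)² + 523.2²) = 552.1 m.

552 m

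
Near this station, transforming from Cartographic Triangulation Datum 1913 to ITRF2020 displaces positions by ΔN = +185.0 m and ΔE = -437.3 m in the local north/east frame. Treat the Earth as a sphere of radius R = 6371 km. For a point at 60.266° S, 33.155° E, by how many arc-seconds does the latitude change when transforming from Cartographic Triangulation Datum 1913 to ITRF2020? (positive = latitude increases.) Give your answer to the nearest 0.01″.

On a sphere of radius R, 1 rad of latitude = R, so Δφ = ΔN / R = 185.0 / 6371000 = 2.9038e-05 rad = 5.989″.

Δφ = 5.99″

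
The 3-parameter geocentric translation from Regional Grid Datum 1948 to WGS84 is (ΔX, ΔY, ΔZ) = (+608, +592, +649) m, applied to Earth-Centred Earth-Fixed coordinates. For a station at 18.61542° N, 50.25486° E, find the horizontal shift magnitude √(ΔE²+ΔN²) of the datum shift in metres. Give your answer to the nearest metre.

At φ = 18.61542°, λ = 50.25486°: sin φ = 0.319214, cos φ = 0.947683, sin λ = 0.768896, cos λ = 0.639374.
ΔE = −sin λ·ΔX + cos λ·ΔY = −(0.768896)·(608) + (0.639374)·(592) = -88.98 m.
ΔN = −sin φ cos λ·ΔX − sin φ sin λ·ΔY + cos φ·ΔZ = −(0.319214)(0.639374)(608) − (0.319214)(0.768896)(592) + (0.947683)(649) = 345.65 m.
Horizontal magnitude = √(ΔE² + ΔN²) = √((-88.98)² + 345.65²) = 356.92 m.

357 m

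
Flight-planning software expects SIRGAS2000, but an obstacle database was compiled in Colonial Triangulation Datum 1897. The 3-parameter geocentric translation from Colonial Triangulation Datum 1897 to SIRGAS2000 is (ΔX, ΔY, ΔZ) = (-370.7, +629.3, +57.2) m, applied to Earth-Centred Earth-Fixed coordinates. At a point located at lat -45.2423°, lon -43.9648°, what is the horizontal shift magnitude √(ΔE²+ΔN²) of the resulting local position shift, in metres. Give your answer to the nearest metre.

The local east axis at (φ, λ) is (−sin λ, cos λ, 0), so ΔE = −sin(-43.9648°)·(-370.7) + cos(-43.9648°)·629.3 = 195.60 m.
The local north axis is (−sin φ cos λ, −sin φ sin λ, cos φ), giving ΔN = -189.465 − 310.218 + 40.275 = -459.41 m.
Horizontal magnitude = √(ΔE² + ΔN²) = √(195.60² + (-459.41)²) = 499.31 m.

499 m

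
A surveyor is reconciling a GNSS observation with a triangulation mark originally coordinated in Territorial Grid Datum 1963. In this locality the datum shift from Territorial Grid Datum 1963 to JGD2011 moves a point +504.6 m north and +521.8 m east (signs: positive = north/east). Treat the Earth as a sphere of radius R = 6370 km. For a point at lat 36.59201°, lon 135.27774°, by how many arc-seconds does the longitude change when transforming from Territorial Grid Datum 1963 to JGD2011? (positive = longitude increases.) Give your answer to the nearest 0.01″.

Δλ = 21.04″

At latitude 36.59201°, cos φ = 0.802901.
One radian of longitude at latitude φ spans R cos φ, so Δλ = ΔE / (R cos φ) = 521.8 / (6370000 × 0.802901) = 1.0202e-04 rad = 21.044″.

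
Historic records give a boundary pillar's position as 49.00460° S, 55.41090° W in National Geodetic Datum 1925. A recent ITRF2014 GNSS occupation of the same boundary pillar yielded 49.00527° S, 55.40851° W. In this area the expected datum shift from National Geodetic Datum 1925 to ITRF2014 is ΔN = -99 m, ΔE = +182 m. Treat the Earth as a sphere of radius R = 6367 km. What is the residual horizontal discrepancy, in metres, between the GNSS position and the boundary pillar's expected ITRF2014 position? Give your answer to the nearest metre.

26 m

Observed coordinate differences: Δφ = -0.00067°, Δλ = +0.00239°.
Converting to metres (1° lat = 111125 m, cos φ = 0.655998): observed ΔN = -74.5 m, observed ΔE = 174.2 m.
Subtracting the expected shift leaves a residual of -74.5 − (-99) = 24.5 m north and 174.2 − (182) = -7.8 m east.
Residual distance = √(24.5² + (-7.8)²) = 25.7 m.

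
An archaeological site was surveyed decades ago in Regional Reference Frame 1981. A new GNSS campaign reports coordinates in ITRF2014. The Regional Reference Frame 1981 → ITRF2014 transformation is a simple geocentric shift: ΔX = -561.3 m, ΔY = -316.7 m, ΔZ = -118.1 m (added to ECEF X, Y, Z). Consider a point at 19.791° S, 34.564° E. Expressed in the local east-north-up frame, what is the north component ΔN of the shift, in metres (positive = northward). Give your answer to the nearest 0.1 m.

At φ = -19.791°, λ = 34.564°: sin φ = -0.338590, cos φ = 0.940934, sin λ = 0.567326, cos λ = 0.823493.
ΔN = −sin φ cos λ·ΔX − sin φ sin λ·ΔY + cos φ·ΔZ = −(-0.338590)(0.823493)(-561.3) − (-0.338590)(0.567326)(-316.7) + (0.940934)(-118.1) = -328.46 m.

ΔN = -328.5 m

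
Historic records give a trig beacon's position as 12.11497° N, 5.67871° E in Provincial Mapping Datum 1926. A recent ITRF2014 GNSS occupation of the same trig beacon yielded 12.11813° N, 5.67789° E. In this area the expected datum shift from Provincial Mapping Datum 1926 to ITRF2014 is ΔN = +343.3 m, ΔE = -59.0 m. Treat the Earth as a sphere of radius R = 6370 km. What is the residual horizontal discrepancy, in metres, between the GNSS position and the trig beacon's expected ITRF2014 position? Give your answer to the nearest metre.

31 m

Observed coordinate differences: Δφ = +0.00316°, Δλ = -0.00082°.
Converting to metres (1° lat = 111177 m, cos φ = 0.977728): observed ΔN = 351.3 m, observed ΔE = -89.1 m.
Subtracting the expected shift leaves a residual of 351.3 − (343.3) = 8.0 m north and -89.1 − (-59.0) = -30.1 m east.
Residual distance = √(8.0² + (-30.1)²) = 31.2 m.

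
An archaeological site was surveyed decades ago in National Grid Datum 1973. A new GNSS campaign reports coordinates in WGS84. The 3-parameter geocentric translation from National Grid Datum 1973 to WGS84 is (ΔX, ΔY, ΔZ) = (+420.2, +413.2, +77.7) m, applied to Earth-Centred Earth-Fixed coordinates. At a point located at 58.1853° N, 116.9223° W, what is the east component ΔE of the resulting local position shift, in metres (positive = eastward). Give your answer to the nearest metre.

ΔE = 188 m

At φ = 58.1853°, λ = -116.9223°: sin φ = 0.849757, cos φ = 0.527174, sin λ = -0.891621, cos λ = -0.452782.
ΔE = −sin λ·ΔX + cos λ·ΔY = −(-0.891621)·(420.2) + (-0.452782)·(413.2) = 187.57 m.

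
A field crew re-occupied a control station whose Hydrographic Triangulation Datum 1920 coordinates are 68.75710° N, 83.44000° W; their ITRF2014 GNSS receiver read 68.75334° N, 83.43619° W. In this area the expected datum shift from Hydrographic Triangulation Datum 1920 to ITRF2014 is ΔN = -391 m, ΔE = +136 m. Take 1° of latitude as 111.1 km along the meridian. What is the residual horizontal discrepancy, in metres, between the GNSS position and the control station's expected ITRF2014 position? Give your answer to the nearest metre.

32 m

Observed coordinate differences: Δφ = -0.00376°, Δλ = +0.00381°.
Converting to metres (1° lat = 111100 m, cos φ = 0.362323): observed ΔN = -417.7 m, observed ΔE = 153.4 m.
Subtracting the expected shift leaves a residual of -417.7 − (-391) = -26.7 m north and 153.4 − (136) = 17.4 m east.
Residual distance = √((-26.7)² + 17.4²) = 31.9 m.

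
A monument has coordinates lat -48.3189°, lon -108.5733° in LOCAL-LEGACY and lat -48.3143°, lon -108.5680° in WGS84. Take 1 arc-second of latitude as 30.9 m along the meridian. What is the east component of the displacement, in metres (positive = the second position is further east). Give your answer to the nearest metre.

Δφ = -48.3143° − -48.3189° = +0.0046°; Δλ = -108.5680° − -108.5733° = +0.0053°.
1° of latitude = 3600 × 30.90 = 111240 m.
ΔN = Δφ × 111240 = 511.7 m; ΔE = Δλ × 111240 × cos(-48.3189°) = +0.0053 × 111240 × 0.664984 = 392.1 m.

ΔE = 392 m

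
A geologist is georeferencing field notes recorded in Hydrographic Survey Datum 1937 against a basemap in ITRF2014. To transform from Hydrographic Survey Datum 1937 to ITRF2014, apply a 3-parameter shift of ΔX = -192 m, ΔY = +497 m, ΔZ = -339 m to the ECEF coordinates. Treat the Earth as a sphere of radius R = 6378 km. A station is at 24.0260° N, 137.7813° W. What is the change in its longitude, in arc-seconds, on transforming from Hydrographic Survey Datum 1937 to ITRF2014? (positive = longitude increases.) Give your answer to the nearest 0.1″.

Δλ = -17.6″

sin φ = 0.407151, cos φ = 0.913361, sin λ = -0.671962, cos λ = -0.740585.
East component: ΔE = −sin λ·ΔX + cos λ·ΔY = −(-0.671962)(-192) + (-0.740585)(497) = -497.09 m.
1° of latitude spans πR/180 = 111317 m; at latitude φ, 1° of longitude spans that × cos φ = 101672.7 m, so Δλ = -497.09 / 101672.7 × 3600 = -17.601″.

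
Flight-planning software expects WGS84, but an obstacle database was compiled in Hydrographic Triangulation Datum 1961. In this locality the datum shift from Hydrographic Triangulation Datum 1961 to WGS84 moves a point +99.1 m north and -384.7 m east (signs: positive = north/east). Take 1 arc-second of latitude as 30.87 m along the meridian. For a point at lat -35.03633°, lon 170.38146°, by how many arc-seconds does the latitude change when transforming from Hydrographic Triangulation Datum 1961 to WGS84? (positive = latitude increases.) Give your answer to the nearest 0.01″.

1″ of latitude = 30.87 m, so Δφ = 99.1 / 30.87 = 3.210″.

Δφ = 3.21″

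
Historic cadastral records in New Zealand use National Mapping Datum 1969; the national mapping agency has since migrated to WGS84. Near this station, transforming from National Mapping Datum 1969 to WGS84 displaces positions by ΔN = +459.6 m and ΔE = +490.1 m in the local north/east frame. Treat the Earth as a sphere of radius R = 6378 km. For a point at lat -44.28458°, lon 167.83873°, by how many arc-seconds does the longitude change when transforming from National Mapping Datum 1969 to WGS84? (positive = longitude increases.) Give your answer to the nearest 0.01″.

At latitude -44.28458°, cos φ = 0.715881.
One radian of longitude at latitude φ spans R cos φ, so Δλ = ΔE / (R cos φ) = 490.1 / (6378000 × 0.715881) = 1.0734e-04 rad = 22.140″.

Δλ = 22.14″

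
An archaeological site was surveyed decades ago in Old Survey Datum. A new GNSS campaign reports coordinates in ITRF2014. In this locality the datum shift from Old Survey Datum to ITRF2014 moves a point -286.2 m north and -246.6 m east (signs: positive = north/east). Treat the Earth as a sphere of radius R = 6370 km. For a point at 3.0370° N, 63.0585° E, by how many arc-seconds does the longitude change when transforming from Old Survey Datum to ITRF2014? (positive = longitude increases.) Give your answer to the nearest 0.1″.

Δλ = -8.0″

At latitude 3.0370°, cos φ = 0.998596.
One radian of longitude at latitude φ spans R cos φ, so Δλ = ΔE / (R cos φ) = -246.6 / (6370000 × 0.998596) = -3.8767e-05 rad = -7.996″.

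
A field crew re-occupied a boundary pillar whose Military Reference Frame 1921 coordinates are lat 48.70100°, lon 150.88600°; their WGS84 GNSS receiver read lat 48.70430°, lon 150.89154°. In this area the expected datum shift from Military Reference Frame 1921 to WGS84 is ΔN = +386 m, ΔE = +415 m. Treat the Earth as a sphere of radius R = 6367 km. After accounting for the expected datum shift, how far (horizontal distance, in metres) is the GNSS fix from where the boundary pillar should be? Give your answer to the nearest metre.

21 m

Observed coordinate differences: Δφ = +0.00330°, Δλ = +0.00554°.
Converting to metres (1° lat = 111125 m, cos φ = 0.659989): observed ΔN = 366.7 m, observed ΔE = 406.3 m.
Subtracting the expected shift leaves a residual of 366.7 − (386) = -19.3 m north and 406.3 − (415) = -8.7 m east.
Residual distance = √((-19.3)² + (-8.7)²) = 21.2 m.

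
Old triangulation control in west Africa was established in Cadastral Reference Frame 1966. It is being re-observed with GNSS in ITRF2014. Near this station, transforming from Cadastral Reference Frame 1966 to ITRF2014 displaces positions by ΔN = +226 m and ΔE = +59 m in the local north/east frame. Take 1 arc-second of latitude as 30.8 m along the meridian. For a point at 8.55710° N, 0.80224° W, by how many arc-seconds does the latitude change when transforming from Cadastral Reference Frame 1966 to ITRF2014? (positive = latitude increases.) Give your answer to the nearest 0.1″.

Δφ = 7.3″

1″ of latitude = 30.80 m, so Δφ = 226.0 / 30.80 = 7.338″.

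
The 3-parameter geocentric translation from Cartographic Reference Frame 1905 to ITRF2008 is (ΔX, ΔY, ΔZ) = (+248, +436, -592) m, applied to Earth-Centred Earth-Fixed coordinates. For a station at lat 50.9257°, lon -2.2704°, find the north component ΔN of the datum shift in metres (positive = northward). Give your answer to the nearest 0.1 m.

ΔN = -552.1 m

At φ = 50.9257°, λ = -2.2704°: sin φ = 0.776329, cos φ = 0.630328, sin λ = -0.039616, cos λ = 0.999215.
ΔN = −sin φ cos λ·ΔX − sin φ sin λ·ΔY + cos φ·ΔZ = −(0.776329)(0.999215)(248) − (0.776329)(-0.039616)(436) + (0.630328)(-592) = -552.12 m.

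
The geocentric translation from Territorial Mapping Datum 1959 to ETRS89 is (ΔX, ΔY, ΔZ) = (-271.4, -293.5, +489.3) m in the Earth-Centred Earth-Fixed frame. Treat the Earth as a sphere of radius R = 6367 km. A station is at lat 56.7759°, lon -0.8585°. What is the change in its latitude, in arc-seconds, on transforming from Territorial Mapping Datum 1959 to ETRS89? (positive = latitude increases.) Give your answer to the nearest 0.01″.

sin φ = 0.836534, cos φ = 0.547915, sin λ = -0.014983, cos λ = 0.999888.
North component: ΔN = −sin φ cos λ·ΔX − sin φ sin λ·ΔY + cos φ·ΔZ = −(0.836534)(0.999888)(-271.4) − (0.836534)(-0.014983)(-293.5) + (0.547915)(489.3) = 491.43 m.
1° of latitude spans πR/180 = 111125 m, so Δφ = 491.43 / 111125 × 3600 = 15.920″.

Δφ = 15.92″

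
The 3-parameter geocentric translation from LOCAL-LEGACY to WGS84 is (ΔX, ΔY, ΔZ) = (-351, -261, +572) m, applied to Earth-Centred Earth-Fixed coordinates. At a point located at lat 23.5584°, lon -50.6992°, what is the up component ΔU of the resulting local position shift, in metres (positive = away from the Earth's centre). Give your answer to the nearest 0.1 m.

ΔU = 210.0 m

The local up (radial) axis is (cos φ cos λ, cos φ sin λ, sin φ), giving ΔU = -203.791 + 185.136 + 228.619 = 209.96 m.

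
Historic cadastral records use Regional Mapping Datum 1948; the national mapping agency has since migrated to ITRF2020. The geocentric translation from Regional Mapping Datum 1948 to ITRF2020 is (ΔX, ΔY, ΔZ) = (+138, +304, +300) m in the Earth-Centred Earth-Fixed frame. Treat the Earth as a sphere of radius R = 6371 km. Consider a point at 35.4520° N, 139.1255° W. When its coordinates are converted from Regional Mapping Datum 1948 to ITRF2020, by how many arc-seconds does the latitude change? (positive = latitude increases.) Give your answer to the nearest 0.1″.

Δφ = 13.6″

sin φ = 0.580021, cos φ = 0.814602, sin λ = -0.654404, cos λ = -0.756145.
North component: ΔN = −sin φ cos λ·ΔX − sin φ sin λ·ΔY + cos φ·ΔZ = −(0.580021)(-0.756145)(138) − (0.580021)(-0.654404)(304) + (0.814602)(300) = 420.29 m.
1° of latitude spans πR/180 = 111195 m, so Δφ = 420.29 / 111195 × 3600 = 13.607″.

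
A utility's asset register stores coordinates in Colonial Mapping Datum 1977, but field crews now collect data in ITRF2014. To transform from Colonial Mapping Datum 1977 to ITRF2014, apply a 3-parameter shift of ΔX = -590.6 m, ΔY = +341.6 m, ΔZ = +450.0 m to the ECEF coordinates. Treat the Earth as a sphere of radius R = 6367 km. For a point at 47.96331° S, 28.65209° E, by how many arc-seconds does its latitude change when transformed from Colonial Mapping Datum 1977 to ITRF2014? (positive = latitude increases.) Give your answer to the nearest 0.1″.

Δφ = 1.2″

sin φ = -0.742716, cos φ = 0.669606, sin λ = 0.479490, cos λ = 0.877547.
North component: ΔN = −sin φ cos λ·ΔX − sin φ sin λ·ΔY + cos φ·ΔZ = −(-0.742716)(0.877547)(-590.6) − (-0.742716)(0.479490)(341.6) + (0.669606)(450.0) = 38.04 m.
1° of latitude spans πR/180 = 111125 m, so Δφ = 38.04 / 111125 × 3600 = 1.232″.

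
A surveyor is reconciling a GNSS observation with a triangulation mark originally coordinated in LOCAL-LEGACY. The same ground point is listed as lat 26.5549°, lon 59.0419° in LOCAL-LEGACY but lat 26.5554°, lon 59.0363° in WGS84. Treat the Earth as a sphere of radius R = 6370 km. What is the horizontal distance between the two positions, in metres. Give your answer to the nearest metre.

Δφ = 26.5554° − 26.5549° = +0.0005°; Δλ = 59.0363° − 59.0419° = -0.0056°.
1° along a meridian = πR/180 = 111177 m.
ΔN = Δφ × 111177 = 55.6 m; ΔE = Δλ × 111177 × cos(26.5549°) = -0.0056 × 111177 × 0.894506 = -556.9 m.
Distance = √(ΔE² + ΔN²) = √((-556.9)² + 55.6²) = 559.7 m.

560 m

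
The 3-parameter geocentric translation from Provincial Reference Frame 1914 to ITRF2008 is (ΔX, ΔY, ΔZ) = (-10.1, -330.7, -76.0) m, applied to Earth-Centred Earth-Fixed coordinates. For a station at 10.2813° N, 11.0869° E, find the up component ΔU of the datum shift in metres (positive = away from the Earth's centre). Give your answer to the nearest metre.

At φ = 10.2813°, λ = 11.0869°: sin φ = 0.178481, cos φ = 0.983943, sin λ = 0.192298, cos λ = 0.981337.
ΔU = cos φ cos λ·ΔX + cos φ sin λ·ΔY + sin φ·ΔZ = (0.983943)(0.981337)(-10.1) + (0.983943)(0.192298)(-330.7) + (0.178481)(-76.0) = -85.89 m.

ΔU = -86 m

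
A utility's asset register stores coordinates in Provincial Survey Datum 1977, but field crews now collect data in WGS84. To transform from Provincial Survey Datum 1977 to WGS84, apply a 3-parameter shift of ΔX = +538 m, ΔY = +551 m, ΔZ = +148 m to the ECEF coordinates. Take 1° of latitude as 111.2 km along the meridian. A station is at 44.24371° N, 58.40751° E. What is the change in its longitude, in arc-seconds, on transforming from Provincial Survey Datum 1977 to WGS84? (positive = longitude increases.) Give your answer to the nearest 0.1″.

Δλ = -7.7″

sin φ = 0.697712, cos φ = 0.716379, sin λ = 0.851796, cos λ = 0.523874.
East component: ΔE = −sin λ·ΔX + cos λ·ΔY = −(0.851796)(538) + (0.523874)(551) = -169.61 m.
1° of latitude spans 111200 m; at latitude φ, 1° of longitude spans that × cos φ = 79661.3 m, so Δλ = -169.61 / 79661.3 × 3600 = -7.665″.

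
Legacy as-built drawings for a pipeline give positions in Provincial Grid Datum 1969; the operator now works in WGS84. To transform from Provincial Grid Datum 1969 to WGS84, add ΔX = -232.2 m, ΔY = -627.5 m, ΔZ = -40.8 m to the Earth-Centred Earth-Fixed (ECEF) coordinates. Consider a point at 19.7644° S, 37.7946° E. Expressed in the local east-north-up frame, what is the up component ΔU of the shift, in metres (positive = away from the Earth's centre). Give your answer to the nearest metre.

At φ = -19.7644°, λ = 37.7946°: sin φ = -0.338153, cos φ = 0.941091, sin λ = 0.612833, cos λ = 0.790213.
ΔU = cos φ cos λ·ΔX + cos φ sin λ·ΔY + sin φ·ΔZ = (0.941091)(0.790213)(-232.2) + (0.941091)(0.612833)(-627.5) + (-0.338153)(-40.8) = -520.78 m.

ΔU = -521 m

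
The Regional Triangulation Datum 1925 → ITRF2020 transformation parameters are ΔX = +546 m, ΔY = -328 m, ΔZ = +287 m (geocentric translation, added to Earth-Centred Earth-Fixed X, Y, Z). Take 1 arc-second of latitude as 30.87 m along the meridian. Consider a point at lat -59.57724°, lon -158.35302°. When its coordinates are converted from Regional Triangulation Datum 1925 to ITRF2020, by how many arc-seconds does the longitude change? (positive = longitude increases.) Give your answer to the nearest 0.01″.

Δλ = 32.39″

sin φ = -0.862313, cos φ = 0.506376, sin λ = -0.368887, cos λ = -0.929474.
East component: ΔE = −sin λ·ΔX + cos λ·ΔY = −(-0.368887)(546) + (-0.929474)(-328) = 506.28 m.
1° of latitude spans 3600 × 30.87 = 111132 m; at latitude φ, 1° of longitude spans that × cos φ = 56274.6 m, so Δλ = 506.28 / 56274.6 × 3600 = 32.388″.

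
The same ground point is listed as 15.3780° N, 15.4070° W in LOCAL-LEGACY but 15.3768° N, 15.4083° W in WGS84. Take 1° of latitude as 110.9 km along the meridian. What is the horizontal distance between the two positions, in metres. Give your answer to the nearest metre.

Δφ = 15.3768° − 15.3780° = -0.0012°; Δλ = -15.4083° − -15.4070° = -0.0013°.
ΔN = Δφ × 110900 = -133.1 m; ΔE = Δλ × 110900 × cos(15.3780°) = -0.0013 × 110900 × 0.964197 = -139.0 m.
Distance = √(ΔE² + ΔN²) = √((-139.0)² + (-133.1)²) = 192.4 m.

192 m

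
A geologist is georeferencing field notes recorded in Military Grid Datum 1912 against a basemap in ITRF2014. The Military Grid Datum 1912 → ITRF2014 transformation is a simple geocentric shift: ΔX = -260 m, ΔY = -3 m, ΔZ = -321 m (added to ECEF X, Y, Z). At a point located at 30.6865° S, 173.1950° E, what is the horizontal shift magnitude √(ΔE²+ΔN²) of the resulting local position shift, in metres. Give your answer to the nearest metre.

148 m

The local east axis at (φ, λ) is (−sin λ, cos λ, 0), so ΔE = −sin(173.1950°)·(-260) + cos(173.1950°)·(-3) = 33.79 m.
The local north axis is (−sin φ cos λ, −sin φ sin λ, cos φ), giving ΔN = 131.754 − 0.181 − 276.051 = -144.48 m.
Horizontal magnitude = √(ΔE² + ΔN²) = √(33.79² + (-144.48)²) = 148.38 m.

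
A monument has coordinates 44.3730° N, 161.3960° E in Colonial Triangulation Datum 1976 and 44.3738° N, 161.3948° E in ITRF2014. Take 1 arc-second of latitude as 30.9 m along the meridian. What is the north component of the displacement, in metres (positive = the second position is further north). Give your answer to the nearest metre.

ΔN = 89 m

Δφ = 44.3738° − 44.3730° = +0.0008°; Δλ = 161.3948° − 161.3960° = -0.0012°.
1° of latitude = 3600 × 30.90 = 111240 m.
ΔN = Δφ × 111240 = 89.0 m; ΔE = Δλ × 111240 × cos(44.3730°) = -0.0012 × 111240 × 0.714802 = -95.4 m.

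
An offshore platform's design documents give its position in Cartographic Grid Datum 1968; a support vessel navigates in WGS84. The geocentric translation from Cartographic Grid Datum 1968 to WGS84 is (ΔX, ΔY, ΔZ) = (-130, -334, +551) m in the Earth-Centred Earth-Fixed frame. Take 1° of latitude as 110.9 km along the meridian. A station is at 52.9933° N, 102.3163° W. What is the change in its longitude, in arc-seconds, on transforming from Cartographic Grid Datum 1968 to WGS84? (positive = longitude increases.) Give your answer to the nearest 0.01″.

Δλ = -3.01″

sin φ = 0.798565, cos φ = 0.601908, sin λ = -0.976985, cos λ = -0.213308.
East component: ΔE = −sin λ·ΔX + cos λ·ΔY = −(-0.976985)(-130) + (-0.213308)(-334) = -55.76 m.
1° of latitude spans 110900 m; at latitude φ, 1° of longitude spans that × cos φ = 66751.6 m, so Δλ = -55.76 / 66751.6 × 3600 = -3.007″.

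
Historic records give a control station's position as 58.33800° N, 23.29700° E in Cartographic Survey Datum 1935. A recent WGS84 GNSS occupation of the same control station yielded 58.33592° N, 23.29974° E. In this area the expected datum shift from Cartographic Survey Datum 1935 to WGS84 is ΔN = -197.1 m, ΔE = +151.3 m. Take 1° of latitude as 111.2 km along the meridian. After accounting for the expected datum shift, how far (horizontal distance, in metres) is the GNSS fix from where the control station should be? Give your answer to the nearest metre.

35 m

Observed coordinate differences: Δφ = -0.00208°, Δλ = +0.00274°.
Converting to metres (1° lat = 111200 m, cos φ = 0.524907): observed ΔN = -231.3 m, observed ΔE = 159.9 m.
Subtracting the expected shift leaves a residual of -231.3 − (-197.1) = -34.2 m north and 159.9 − (151.3) = 8.6 m east.
Residual distance = √((-34.2)² + 8.6²) = 35.3 m.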